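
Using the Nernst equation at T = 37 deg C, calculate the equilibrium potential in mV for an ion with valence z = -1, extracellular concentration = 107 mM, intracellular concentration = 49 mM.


E = (RT/(zF)) * ln(C_out/C_in)
T = 37 + 273.15 = 310.15 K
E = (8.314 * 310.15 / (-1 * 96485)) * ln(107/49)
E = -20.87 mV


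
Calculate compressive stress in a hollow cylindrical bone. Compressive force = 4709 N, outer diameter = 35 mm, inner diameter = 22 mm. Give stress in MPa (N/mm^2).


A = pi*(r_o^2 - r_i^2)
r_o = 17.5 mm, r_i = 11 mm
A = 581.98 mm^2
sigma = F/A = 4709 / 581.98
sigma = 8.091 MPa


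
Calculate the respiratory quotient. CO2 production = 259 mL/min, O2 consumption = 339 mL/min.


RQ = VCO2 / VO2
RQ = 259 / 339
RQ = 0.764


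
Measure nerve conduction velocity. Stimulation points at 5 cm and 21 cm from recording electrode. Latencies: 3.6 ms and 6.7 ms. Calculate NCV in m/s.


Distance = (21 - 5) / 100 = 0.16 m
dt = (6.7 - 3.6) / 1000 = 0.0031 s
NCV = dist / dt = 51.61 m/s


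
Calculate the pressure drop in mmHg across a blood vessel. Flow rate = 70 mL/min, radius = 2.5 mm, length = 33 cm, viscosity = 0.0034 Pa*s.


dP = 8*mu*L*Q / (pi*r^4)
Q = 70 mL/min = 1.16667e-06 m^3/s
dP = 85.3338 Pa = 85.3338 / 133.322 mmHg = 0.6401 mmHg


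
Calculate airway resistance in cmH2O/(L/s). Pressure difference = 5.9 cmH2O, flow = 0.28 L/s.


R = dP / flow
R = 5.9 / 0.28
R = 21.07 cmH2O/(L/s)


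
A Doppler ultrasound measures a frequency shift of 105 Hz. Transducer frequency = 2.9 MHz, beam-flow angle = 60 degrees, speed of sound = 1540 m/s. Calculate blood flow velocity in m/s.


v = fd * c / (2 * f0 * cos(theta))
v = 105 * 1540 / (2 * 2.9000e+06 * cos(60))
v = 0.05576 m/s


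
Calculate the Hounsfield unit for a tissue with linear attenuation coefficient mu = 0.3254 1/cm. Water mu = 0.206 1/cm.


HU = ((mu_tissue - mu_water) / mu_water) * 1000
HU = ((0.3254 - 0.206) / 0.206) * 1000
HU = 579.6


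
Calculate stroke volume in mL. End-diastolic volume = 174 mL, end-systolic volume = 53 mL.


SV = EDV - ESV
SV = 174 - 53
SV = 121 mL


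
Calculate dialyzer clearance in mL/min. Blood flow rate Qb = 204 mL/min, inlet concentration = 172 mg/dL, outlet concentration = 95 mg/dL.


K = Qb * (Cb_in - Cb_out) / Cb_in
K = 204 * (172 - 95) / 172
K = 91.33 mL/min


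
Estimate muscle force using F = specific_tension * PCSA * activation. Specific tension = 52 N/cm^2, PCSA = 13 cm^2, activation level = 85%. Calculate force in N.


F = sigma * PCSA * activation
F = 52 * 13 * 0.85
F = 574.6 N


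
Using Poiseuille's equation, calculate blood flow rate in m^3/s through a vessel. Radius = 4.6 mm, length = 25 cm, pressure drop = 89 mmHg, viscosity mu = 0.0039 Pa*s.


Q = pi*r^4*dP / (8*mu*L)
r = 0.0046 m, L = 0.25 m
dP = 89 mmHg = 11865.658 Pa
Q = 0.00214 m^3/s


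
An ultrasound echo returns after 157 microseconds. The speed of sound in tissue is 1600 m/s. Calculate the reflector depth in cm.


depth = c * t / 2
t = 157 us = 1.5700e-04 s
depth = 1600 * 1.5700e-04 / 2
depth = 0.1256 m = 12.56 cm


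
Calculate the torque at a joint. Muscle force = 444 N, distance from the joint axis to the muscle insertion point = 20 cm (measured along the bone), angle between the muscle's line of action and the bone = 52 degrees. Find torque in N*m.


Torque = F * d * sin(theta)   (moment arm = d*sin(theta))
d = 20 cm = 0.2 m
Torque = 444 * 0.2 * sin(52)
Torque = 69.98 N*m


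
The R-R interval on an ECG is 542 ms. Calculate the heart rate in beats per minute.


HR = 60 / RR_interval(s)
RR = 542 ms = 0.542 s
HR = 60 / 0.542 = 110.7 bpm


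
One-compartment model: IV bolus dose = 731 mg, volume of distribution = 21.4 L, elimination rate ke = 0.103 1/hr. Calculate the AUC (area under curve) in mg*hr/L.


C0 = Dose/Vd = 731/21.4 = 34.1589 mg/L
AUC = C0/ke = 34.1589/0.103
AUC = 331.6 mg*hr/L


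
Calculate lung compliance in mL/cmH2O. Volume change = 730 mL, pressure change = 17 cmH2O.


C = dV / dP
C = 730 / 17
C = 42.94 mL/cmH2O


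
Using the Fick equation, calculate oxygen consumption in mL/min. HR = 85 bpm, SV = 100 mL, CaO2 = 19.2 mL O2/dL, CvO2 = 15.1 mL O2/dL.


CO = HR*SV = 85*100/1000 = 8.5 L/min
a-v O2 diff = 19.2 - 15.1 = 4.1 mL/dL
VO2 = CO * (CaO2-CvO2) * 10 dL/L
VO2 = 8.5 * 4.1 * 10
VO2 = 348.5 mL/min


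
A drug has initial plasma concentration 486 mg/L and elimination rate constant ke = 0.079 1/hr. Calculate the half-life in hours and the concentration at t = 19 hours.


t_half = ln(2) / ke = 0.693147 / 0.079 = 8.774 hr
C(t) = C0 * exp(-ke*t) = 486 * exp(-0.079*19)
C(19) = 108.3 mg/L


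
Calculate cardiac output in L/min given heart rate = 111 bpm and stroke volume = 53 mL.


CO = HR * SV
CO = 111 * 53 / 1000
CO = 5.883 L/min


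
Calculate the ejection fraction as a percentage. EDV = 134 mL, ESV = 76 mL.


SV = EDV - ESV = 134 - 76 = 58 mL
EF = SV/EDV * 100 = 58/134 * 100
EF = 43.28%


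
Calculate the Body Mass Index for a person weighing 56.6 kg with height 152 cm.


BMI = weight / height^2
height = 152 cm = 1.52 m
BMI = 56.6 / 1.52^2
BMI = 24.5 kg/m^2


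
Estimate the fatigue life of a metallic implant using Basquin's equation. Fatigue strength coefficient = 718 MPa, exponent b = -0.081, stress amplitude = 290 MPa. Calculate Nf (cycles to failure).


sigma_a = sigma_f' * (2Nf)^b
2Nf = (sigma_a/sigma_f')^(1/b)
2Nf = (290/718)^(1/-0.081)
2Nf = 72580.562
Nf = 3.629e+04


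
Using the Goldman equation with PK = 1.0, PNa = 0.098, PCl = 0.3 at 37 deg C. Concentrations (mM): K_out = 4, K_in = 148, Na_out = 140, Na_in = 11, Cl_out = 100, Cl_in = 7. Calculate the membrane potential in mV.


Vm = (RT/F)*ln((PK*Ko + PNa*Nao + PCl*Cli)/(PK*Ki + PNa*Nai + PCl*Clo))
Numer = 19.82, Denom = 179.078
Vm = -58.83 mV


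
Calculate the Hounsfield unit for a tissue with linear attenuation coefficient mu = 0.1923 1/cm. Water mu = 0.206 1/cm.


HU = ((mu_tissue - mu_water) / mu_water) * 1000
HU = ((0.1923 - 0.206) / 0.206) * 1000
HU = -66.5


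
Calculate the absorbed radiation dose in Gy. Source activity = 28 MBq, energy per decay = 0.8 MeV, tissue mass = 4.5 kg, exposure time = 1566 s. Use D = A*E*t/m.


A = 28 MBq = 2.8000e+07 Bq
E = 0.8 MeV = 1.2816e-13 J
D = A*E*t/m = 2.8000e+07*1.2816e-13*1566/4.5
D = 0.001249 Gy


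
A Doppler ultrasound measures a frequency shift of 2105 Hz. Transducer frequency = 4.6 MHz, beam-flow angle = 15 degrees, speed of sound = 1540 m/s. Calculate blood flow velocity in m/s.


v = fd * c / (2 * f0 * cos(theta))
v = 2105 * 1540 / (2 * 4.6000e+06 * cos(15))
v = 0.3648 m/s


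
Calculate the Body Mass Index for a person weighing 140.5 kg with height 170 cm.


BMI = weight / height^2
height = 170 cm = 1.7 m
BMI = 140.5 / 1.7^2
BMI = 48.62 kg/m^2


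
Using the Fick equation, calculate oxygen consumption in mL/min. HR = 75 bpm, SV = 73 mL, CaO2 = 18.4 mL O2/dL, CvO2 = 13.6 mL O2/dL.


CO = HR*SV = 75*73/1000 = 5.475 L/min
a-v O2 diff = 18.4 - 13.6 = 4.8 mL/dL
VO2 = CO * (CaO2-CvO2) * 10 dL/L
VO2 = 5.475 * 4.8 * 10
VO2 = 262.8 mL/min


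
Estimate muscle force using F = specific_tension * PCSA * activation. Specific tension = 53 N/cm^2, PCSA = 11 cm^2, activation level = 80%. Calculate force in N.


F = sigma * PCSA * activation
F = 53 * 11 * 0.8
F = 466.4 N


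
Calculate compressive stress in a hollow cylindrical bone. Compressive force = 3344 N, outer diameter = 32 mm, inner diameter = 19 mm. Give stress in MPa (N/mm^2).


A = pi*(r_o^2 - r_i^2)
r_o = 16 mm, r_i = 9.5 mm
A = 520.719 mm^2
sigma = F/A = 3344 / 520.719
sigma = 6.422 MPa


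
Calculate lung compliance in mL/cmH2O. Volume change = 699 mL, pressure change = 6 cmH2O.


C = dV / dP
C = 699 / 6
C = 116.5 mL/cmH2O


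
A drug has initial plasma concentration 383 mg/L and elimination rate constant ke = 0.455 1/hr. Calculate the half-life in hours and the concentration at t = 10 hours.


t_half = ln(2) / ke = 0.693147 / 0.455 = 1.523 hr
C(t) = C0 * exp(-ke*t) = 383 * exp(-0.455*10)
C(10) = 4.047 mg/L


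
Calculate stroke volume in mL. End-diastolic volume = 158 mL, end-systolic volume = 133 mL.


SV = EDV - ESV
SV = 158 - 133
SV = 25 mL


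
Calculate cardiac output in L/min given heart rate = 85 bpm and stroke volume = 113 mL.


CO = HR * SV
CO = 85 * 113 / 1000
CO = 9.605 L/min


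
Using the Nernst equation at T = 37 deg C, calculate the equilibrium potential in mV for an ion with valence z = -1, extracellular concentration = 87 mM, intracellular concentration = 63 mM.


E = (RT/(zF)) * ln(C_out/C_in)
T = 37 + 273.15 = 310.15 K
E = (8.314 * 310.15 / (-1 * 96485)) * ln(87/63)
E = -8.626 mV


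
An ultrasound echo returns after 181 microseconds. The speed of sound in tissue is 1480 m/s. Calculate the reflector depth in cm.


depth = c * t / 2
t = 181 us = 1.8100e-04 s
depth = 1480 * 1.8100e-04 / 2
depth = 0.13394 m = 13.394 cm


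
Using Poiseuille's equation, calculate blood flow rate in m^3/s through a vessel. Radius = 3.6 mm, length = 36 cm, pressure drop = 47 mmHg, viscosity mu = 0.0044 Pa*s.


Q = pi*r^4*dP / (8*mu*L)
r = 0.0036 m, L = 0.36 m
dP = 47 mmHg = 6266.134 Pa
Q = 2.6092e-04 m^3/s


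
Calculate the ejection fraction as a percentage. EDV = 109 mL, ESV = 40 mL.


SV = EDV - ESV = 109 - 40 = 69 mL
EF = SV/EDV * 100 = 69/109 * 100
EF = 63.3%


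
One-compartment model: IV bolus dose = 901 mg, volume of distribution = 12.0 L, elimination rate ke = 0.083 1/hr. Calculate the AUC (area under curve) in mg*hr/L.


C0 = Dose/Vd = 901/12.0 = 75.0833 mg/L
AUC = C0/ke = 75.0833/0.083
AUC = 904.6 mg*hr/L


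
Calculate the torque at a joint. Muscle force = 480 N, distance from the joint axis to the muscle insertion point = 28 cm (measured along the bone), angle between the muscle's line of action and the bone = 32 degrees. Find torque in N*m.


Torque = F * d * sin(theta)   (moment arm = d*sin(theta))
d = 28 cm = 0.28 m
Torque = 480 * 0.28 * sin(32)
Torque = 71.22 N*m


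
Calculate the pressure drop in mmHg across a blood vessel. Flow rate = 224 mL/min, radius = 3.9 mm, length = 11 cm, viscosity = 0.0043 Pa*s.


dP = 8*mu*L*Q / (pi*r^4)
Q = 224 mL/min = 3.73333e-06 m^3/s
dP = 19.4374 Pa = 19.4374 / 133.322 mmHg = 0.1458 mmHg


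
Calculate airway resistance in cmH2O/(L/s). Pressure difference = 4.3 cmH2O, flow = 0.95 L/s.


R = dP / flow
R = 4.3 / 0.95
R = 4.526 cmH2O/(L/s)


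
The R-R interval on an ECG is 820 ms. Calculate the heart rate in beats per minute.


HR = 60 / RR_interval(s)
RR = 820 ms = 0.82 s
HR = 60 / 0.82 = 73.17 bpm


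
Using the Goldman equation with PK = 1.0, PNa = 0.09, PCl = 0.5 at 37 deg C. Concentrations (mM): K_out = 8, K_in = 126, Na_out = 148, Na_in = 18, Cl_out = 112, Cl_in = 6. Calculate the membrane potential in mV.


Vm = (RT/F)*ln((PK*Ko + PNa*Nao + PCl*Cli)/(PK*Ki + PNa*Nai + PCl*Clo))
Numer = 24.32, Denom = 183.62
Vm = -54.03 mV


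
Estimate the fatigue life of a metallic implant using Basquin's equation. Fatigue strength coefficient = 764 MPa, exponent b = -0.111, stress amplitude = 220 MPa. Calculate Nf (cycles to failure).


sigma_a = sigma_f' * (2Nf)^b
2Nf = (sigma_a/sigma_f')^(1/b)
2Nf = (220/764)^(1/-0.111)
2Nf = 74286.006
Nf = 3.714e+04


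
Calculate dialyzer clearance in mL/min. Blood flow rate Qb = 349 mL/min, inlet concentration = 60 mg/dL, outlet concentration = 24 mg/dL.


K = Qb * (Cb_in - Cb_out) / Cb_in
K = 349 * (60 - 24) / 60
K = 209.4 mL/min


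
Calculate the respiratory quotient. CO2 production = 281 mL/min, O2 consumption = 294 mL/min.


RQ = VCO2 / VO2
RQ = 281 / 294
RQ = 0.9558


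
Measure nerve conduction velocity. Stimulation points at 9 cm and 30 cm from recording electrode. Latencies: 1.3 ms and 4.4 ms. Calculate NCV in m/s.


Distance = (30 - 9) / 100 = 0.21 m
dt = (4.4 - 1.3) / 1000 = 0.0031 s
NCV = dist / dt = 67.74 m/s


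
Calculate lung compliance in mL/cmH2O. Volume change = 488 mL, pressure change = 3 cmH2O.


C = dV / dP
C = 488 / 3
C = 162.7 mL/cmH2O


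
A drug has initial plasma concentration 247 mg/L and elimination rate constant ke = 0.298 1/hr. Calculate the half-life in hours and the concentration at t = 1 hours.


t_half = ln(2) / ke = 0.693147 / 0.298 = 2.326 hr
C(t) = C0 * exp(-ke*t) = 247 * exp(-0.298*1)
C(1) = 183.3 mg/L


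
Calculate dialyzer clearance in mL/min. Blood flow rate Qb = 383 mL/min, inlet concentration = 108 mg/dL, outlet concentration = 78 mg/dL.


K = Qb * (Cb_in - Cb_out) / Cb_in
K = 383 * (108 - 78) / 108
K = 106.4 mL/min


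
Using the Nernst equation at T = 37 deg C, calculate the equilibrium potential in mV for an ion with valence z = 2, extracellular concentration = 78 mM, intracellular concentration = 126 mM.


E = (RT/(zF)) * ln(C_out/C_in)
T = 37 + 273.15 = 310.15 K
E = (8.314 * 310.15 / (2 * 96485)) * ln(78/126)
E = -6.408 mV


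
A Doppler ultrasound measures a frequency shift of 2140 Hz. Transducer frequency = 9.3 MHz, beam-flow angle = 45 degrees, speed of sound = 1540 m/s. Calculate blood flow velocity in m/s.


v = fd * c / (2 * f0 * cos(theta))
v = 2140 * 1540 / (2 * 9.3000e+06 * cos(45))
v = 0.2506 m/s


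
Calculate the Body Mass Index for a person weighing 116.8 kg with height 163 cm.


BMI = weight / height^2
height = 163 cm = 1.63 m
BMI = 116.8 / 1.63^2
BMI = 43.96 kg/m^2


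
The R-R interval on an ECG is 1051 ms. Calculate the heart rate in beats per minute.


HR = 60 / RR_interval(s)
RR = 1051 ms = 1.051 s
HR = 60 / 1.051 = 57.09 bpm


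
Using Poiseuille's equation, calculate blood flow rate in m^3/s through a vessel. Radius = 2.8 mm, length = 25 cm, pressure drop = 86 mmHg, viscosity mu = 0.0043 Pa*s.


Q = pi*r^4*dP / (8*mu*L)
r = 0.0028 m, L = 0.25 m
dP = 86 mmHg = 11465.692 Pa
Q = 2.5744e-04 m^3/s


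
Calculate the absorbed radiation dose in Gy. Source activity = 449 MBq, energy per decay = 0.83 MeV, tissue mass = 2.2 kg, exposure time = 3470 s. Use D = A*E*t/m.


A = 449 MBq = 4.4900e+08 Bq
E = 0.83 MeV = 1.32966e-13 J
D = A*E*t/m = 4.4900e+08*1.32966e-13*3470/2.2
D = 0.09417 Gy


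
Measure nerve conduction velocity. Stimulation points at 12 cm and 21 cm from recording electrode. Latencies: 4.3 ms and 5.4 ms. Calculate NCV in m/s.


Distance = (21 - 12) / 100 = 0.09 m
dt = (5.4 - 4.3) / 1000 = 0.0011 s
NCV = dist / dt = 81.82 m/s


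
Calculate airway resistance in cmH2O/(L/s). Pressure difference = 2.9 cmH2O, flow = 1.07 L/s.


R = dP / flow
R = 2.9 / 1.07
R = 2.71 cmH2O/(L/s)


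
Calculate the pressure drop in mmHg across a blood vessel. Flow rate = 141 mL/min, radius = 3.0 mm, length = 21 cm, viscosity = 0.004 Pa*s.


dP = 8*mu*L*Q / (pi*r^4)
Q = 141 mL/min = 2.35e-06 m^3/s
dP = 62.0586 Pa = 62.0586 / 133.322 mmHg = 0.4655 mmHg


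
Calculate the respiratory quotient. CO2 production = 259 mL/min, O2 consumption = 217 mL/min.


RQ = VCO2 / VO2
RQ = 259 / 217
RQ = 1.194


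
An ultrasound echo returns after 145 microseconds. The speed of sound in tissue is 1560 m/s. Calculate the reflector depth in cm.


depth = c * t / 2
t = 145 us = 1.4500e-04 s
depth = 1560 * 1.4500e-04 / 2
depth = 0.1131 m = 11.31 cm


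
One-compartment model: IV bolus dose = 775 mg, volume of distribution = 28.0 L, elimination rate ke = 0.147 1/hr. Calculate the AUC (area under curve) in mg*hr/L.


C0 = Dose/Vd = 775/28.0 = 27.6786 mg/L
AUC = C0/ke = 27.6786/0.147
AUC = 188.3 mg*hr/L


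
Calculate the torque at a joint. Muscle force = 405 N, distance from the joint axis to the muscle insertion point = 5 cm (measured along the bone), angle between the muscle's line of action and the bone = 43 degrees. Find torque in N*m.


Torque = F * d * sin(theta)   (moment arm = d*sin(theta))
d = 5 cm = 0.05 m
Torque = 405 * 0.05 * sin(43)
Torque = 13.81 N*m


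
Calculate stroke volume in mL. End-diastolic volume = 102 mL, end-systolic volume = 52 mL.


SV = EDV - ESV
SV = 102 - 52
SV = 50 mL


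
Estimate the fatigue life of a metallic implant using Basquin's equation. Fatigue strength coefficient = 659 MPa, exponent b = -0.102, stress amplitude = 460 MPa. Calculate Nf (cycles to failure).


sigma_a = sigma_f' * (2Nf)^b
2Nf = (sigma_a/sigma_f')^(1/b)
2Nf = (460/659)^(1/-0.102)
2Nf = 33.936151
Nf = 16.97


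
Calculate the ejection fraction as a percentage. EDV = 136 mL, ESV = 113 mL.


SV = EDV - ESV = 136 - 113 = 23 mL
EF = SV/EDV * 100 = 23/136 * 100
EF = 16.91%


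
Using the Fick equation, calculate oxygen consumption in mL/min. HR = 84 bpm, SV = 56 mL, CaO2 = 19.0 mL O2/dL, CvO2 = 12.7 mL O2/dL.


CO = HR*SV = 84*56/1000 = 4.704 L/min
a-v O2 diff = 19.0 - 12.7 = 6.3 mL/dL
VO2 = CO * (CaO2-CvO2) * 10 dL/L
VO2 = 4.704 * 6.3 * 10
VO2 = 296.4 mL/min


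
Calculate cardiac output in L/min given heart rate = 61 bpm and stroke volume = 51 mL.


CO = HR * SV
CO = 61 * 51 / 1000
CO = 3.111 L/min


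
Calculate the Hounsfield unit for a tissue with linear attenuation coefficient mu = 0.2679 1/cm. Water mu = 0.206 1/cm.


HU = ((mu_tissue - mu_water) / mu_water) * 1000
HU = ((0.2679 - 0.206) / 0.206) * 1000
HU = 300.5


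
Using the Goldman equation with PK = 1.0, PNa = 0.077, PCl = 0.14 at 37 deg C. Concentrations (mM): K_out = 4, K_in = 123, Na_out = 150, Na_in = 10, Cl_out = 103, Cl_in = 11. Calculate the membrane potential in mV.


Vm = (RT/F)*ln((PK*Ko + PNa*Nao + PCl*Cli)/(PK*Ki + PNa*Nai + PCl*Clo))
Numer = 17.09, Denom = 138.19
Vm = -55.86 mV


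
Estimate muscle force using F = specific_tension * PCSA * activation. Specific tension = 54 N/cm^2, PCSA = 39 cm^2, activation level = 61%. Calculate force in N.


F = sigma * PCSA * activation
F = 54 * 39 * 0.61
F = 1285 N


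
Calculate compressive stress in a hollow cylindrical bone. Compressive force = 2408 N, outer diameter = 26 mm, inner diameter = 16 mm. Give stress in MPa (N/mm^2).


A = pi*(r_o^2 - r_i^2)
r_o = 13 mm, r_i = 8 mm
A = 329.867 mm^2
sigma = F/A = 2408 / 329.867
sigma = 7.3 MPa


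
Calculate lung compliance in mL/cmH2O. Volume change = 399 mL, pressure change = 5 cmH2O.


C = dV / dP
C = 399 / 5
C = 79.8 mL/cmH2O


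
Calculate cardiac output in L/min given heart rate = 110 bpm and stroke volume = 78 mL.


CO = HR * SV
CO = 110 * 78 / 1000
CO = 8.58 L/min


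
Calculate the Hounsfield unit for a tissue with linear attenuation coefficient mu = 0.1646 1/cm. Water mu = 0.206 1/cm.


HU = ((mu_tissue - mu_water) / mu_water) * 1000
HU = ((0.1646 - 0.206) / 0.206) * 1000
HU = -201


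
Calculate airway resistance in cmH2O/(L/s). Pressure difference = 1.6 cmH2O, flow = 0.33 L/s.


R = dP / flow
R = 1.6 / 0.33
R = 4.848 cmH2O/(L/s)


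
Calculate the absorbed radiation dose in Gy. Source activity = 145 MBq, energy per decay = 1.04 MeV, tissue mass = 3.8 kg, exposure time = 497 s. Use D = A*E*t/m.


A = 145 MBq = 1.4500e+08 Bq
E = 1.04 MeV = 1.66608e-13 J
D = A*E*t/m = 1.4500e+08*1.66608e-13*497/3.8
D = 0.00316 Gy


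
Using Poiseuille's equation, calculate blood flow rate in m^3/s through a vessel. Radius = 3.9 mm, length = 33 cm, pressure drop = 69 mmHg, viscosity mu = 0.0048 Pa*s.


Q = pi*r^4*dP / (8*mu*L)
r = 0.0039 m, L = 0.33 m
dP = 69 mmHg = 9199.218 Pa
Q = 5.2761e-04 m^3/s


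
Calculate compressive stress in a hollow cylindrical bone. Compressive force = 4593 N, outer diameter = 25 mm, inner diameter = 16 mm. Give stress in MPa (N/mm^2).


A = pi*(r_o^2 - r_i^2)
r_o = 12.5 mm, r_i = 8 mm
A = 289.812 mm^2
sigma = F/A = 4593 / 289.812
sigma = 15.85 MPa


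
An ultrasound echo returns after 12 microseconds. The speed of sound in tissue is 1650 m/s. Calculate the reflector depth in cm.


depth = c * t / 2
t = 12 us = 1.2000e-05 s
depth = 1650 * 1.2000e-05 / 2
depth = 0.0099 m = 0.99 cm


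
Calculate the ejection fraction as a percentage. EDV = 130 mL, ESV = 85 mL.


SV = EDV - ESV = 130 - 85 = 45 mL
EF = SV/EDV * 100 = 45/130 * 100
EF = 34.62%


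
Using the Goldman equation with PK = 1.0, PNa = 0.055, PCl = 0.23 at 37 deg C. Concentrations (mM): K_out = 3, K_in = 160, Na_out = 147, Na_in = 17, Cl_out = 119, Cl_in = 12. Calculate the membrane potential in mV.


Vm = (RT/F)*ln((PK*Ko + PNa*Nao + PCl*Cli)/(PK*Ki + PNa*Nai + PCl*Clo))
Numer = 13.845, Denom = 188.305
Vm = -69.76 mV


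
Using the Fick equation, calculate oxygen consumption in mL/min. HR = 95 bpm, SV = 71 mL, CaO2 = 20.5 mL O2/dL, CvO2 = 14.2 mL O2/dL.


CO = HR*SV = 95*71/1000 = 6.745 L/min
a-v O2 diff = 20.5 - 14.2 = 6.3 mL/dL
VO2 = CO * (CaO2-CvO2) * 10 dL/L
VO2 = 6.745 * 6.3 * 10
VO2 = 424.9 mL/min


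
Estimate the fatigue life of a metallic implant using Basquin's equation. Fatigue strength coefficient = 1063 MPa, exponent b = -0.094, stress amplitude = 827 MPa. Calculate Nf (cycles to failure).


sigma_a = sigma_f' * (2Nf)^b
2Nf = (sigma_a/sigma_f')^(1/b)
2Nf = (827/1063)^(1/-0.094)
2Nf = 14.450063
Nf = 7.225


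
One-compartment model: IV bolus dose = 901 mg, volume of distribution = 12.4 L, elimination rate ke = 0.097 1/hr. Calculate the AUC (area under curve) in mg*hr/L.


C0 = Dose/Vd = 901/12.4 = 72.6613 mg/L
AUC = C0/ke = 72.6613/0.097
AUC = 749.1 mg*hr/L


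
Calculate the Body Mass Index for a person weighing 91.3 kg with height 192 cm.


BMI = weight / height^2
height = 192 cm = 1.92 m
BMI = 91.3 / 1.92^2
BMI = 24.77 kg/m^2


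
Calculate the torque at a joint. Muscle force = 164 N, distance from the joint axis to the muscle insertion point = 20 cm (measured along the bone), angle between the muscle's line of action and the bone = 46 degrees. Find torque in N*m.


Torque = F * d * sin(theta)   (moment arm = d*sin(theta))
d = 20 cm = 0.2 m
Torque = 164 * 0.2 * sin(46)
Torque = 23.59 N*m


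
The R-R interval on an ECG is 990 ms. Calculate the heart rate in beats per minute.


HR = 60 / RR_interval(s)
RR = 990 ms = 0.99 s
HR = 60 / 0.99 = 60.61 bpm


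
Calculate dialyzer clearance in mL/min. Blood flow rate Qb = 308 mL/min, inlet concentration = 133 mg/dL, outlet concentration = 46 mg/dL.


K = Qb * (Cb_in - Cb_out) / Cb_in
K = 308 * (133 - 46) / 133
K = 201.5 mL/min


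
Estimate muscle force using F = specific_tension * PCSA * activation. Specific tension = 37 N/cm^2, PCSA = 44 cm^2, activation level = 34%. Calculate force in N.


F = sigma * PCSA * activation
F = 37 * 44 * 0.34
F = 553.5 N


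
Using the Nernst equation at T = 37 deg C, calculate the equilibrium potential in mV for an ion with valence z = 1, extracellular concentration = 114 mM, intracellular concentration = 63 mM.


E = (RT/(zF)) * ln(C_out/C_in)
T = 37 + 273.15 = 310.15 K
E = (8.314 * 310.15 / (1 * 96485)) * ln(114/63)
E = 15.85 mV


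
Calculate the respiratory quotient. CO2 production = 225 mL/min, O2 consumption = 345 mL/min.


RQ = VCO2 / VO2
RQ = 225 / 345
RQ = 0.6522


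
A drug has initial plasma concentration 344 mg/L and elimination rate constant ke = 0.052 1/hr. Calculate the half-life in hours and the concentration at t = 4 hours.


t_half = ln(2) / ke = 0.693147 / 0.052 = 13.33 hr
C(t) = C0 * exp(-ke*t) = 344 * exp(-0.052*4)
C(4) = 279.4 mg/L


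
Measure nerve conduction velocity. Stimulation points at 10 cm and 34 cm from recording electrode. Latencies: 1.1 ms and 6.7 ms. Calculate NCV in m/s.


Distance = (34 - 10) / 100 = 0.24 m
dt = (6.7 - 1.1) / 1000 = 0.0056 s
NCV = dist / dt = 42.86 m/s


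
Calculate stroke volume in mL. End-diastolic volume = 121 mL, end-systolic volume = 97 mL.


SV = EDV - ESV
SV = 121 - 97
SV = 24 mL


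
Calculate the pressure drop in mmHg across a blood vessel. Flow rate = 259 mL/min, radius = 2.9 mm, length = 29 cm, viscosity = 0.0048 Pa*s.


dP = 8*mu*L*Q / (pi*r^4)
Q = 259 mL/min = 4.31667e-06 m^3/s
dP = 216.34 Pa = 216.34 / 133.322 mmHg = 1.623 mmHg


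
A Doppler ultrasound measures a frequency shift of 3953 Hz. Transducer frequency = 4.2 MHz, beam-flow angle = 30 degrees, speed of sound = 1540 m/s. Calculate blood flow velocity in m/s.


v = fd * c / (2 * f0 * cos(theta))
v = 3953 * 1540 / (2 * 4.2000e+06 * cos(30))
v = 0.8368 m/s


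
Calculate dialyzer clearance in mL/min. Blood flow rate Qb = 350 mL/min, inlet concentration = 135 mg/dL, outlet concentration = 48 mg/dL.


K = Qb * (Cb_in - Cb_out) / Cb_in
K = 350 * (135 - 48) / 135
K = 225.6 mL/min


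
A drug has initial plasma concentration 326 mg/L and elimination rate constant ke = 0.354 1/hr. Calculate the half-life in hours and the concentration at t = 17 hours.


t_half = ln(2) / ke = 0.693147 / 0.354 = 1.958 hr
C(t) = C0 * exp(-ke*t) = 326 * exp(-0.354*17)
C(17) = 0.7937 mg/L


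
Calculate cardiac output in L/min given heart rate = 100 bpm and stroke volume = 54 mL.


CO = HR * SV
CO = 100 * 54 / 1000
CO = 5.4 L/min


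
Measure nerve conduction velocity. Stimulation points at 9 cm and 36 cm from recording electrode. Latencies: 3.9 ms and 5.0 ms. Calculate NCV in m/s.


Distance = (36 - 9) / 100 = 0.27 m
dt = (5.0 - 3.9) / 1000 = 0.0011 s
NCV = dist / dt = 245.5 m/s


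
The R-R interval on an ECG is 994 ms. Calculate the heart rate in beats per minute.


HR = 60 / RR_interval(s)
RR = 994 ms = 0.994 s
HR = 60 / 0.994 = 60.36 bpm


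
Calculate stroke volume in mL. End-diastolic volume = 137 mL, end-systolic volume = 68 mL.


SV = EDV - ESV
SV = 137 - 68
SV = 69 mL


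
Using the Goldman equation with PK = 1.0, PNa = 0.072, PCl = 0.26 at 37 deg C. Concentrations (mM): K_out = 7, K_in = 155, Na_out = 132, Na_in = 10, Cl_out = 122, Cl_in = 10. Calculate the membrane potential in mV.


Vm = (RT/F)*ln((PK*Ko + PNa*Nao + PCl*Cli)/(PK*Ki + PNa*Nai + PCl*Clo))
Numer = 19.104, Denom = 187.44
Vm = -61.03 mV


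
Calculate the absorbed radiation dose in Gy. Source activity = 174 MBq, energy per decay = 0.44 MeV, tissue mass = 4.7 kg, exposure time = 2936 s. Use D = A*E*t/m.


A = 174 MBq = 1.7400e+08 Bq
E = 0.44 MeV = 7.0488e-14 J
D = A*E*t/m = 1.7400e+08*7.0488e-14*2936/4.7
D = 0.007662 Gy


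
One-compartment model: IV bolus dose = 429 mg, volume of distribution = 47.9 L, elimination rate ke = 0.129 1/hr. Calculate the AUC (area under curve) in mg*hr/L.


C0 = Dose/Vd = 429/47.9 = 8.95616 mg/L
AUC = C0/ke = 8.95616/0.129
AUC = 69.43 mg*hr/L


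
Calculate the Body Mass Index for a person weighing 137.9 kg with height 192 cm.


BMI = weight / height^2
height = 192 cm = 1.92 m
BMI = 137.9 / 1.92^2
BMI = 37.41 kg/m^2


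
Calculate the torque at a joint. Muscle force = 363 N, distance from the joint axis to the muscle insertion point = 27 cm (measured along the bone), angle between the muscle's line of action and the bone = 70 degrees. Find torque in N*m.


Torque = F * d * sin(theta)   (moment arm = d*sin(theta))
d = 27 cm = 0.27 m
Torque = 363 * 0.27 * sin(70)
Torque = 92.1 N*m


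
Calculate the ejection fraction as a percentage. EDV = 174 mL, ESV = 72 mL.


SV = EDV - ESV = 174 - 72 = 102 mL
EF = SV/EDV * 100 = 102/174 * 100
EF = 58.62%


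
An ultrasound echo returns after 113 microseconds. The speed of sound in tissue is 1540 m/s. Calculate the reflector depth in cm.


depth = c * t / 2
t = 113 us = 1.1300e-04 s
depth = 1540 * 1.1300e-04 / 2
depth = 0.08701 m = 8.701 cm


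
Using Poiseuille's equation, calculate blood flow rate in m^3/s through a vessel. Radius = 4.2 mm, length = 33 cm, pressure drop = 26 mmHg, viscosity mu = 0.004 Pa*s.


Q = pi*r^4*dP / (8*mu*L)
r = 0.0042 m, L = 0.33 m
dP = 26 mmHg = 3466.372 Pa
Q = 3.2089e-04 m^3/s


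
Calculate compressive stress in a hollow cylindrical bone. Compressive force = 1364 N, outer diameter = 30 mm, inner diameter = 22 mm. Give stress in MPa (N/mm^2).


A = pi*(r_o^2 - r_i^2)
r_o = 15 mm, r_i = 11 mm
A = 326.726 mm^2
sigma = F/A = 1364 / 326.726
sigma = 4.175 MPa


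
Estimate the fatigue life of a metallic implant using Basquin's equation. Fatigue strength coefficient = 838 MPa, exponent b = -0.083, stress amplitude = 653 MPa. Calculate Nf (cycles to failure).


sigma_a = sigma_f' * (2Nf)^b
2Nf = (sigma_a/sigma_f')^(1/b)
2Nf = (653/838)^(1/-0.083)
2Nf = 20.192533
Nf = 10.1


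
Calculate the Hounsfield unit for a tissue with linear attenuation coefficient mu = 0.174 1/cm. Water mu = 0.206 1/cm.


HU = ((mu_tissue - mu_water) / mu_water) * 1000
HU = ((0.174 - 0.206) / 0.206) * 1000
HU = -155.3


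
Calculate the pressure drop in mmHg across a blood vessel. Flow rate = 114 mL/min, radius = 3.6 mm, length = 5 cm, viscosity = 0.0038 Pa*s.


dP = 8*mu*L*Q / (pi*r^4)
Q = 114 mL/min = 1.9e-06 m^3/s
dP = 5.47315 Pa = 5.47315 / 133.322 mmHg = 0.04105 mmHg


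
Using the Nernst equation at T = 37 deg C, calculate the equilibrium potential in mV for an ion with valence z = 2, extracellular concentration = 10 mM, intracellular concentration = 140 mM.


E = (RT/(zF)) * ln(C_out/C_in)
T = 37 + 273.15 = 310.15 K
E = (8.314 * 310.15 / (2 * 96485)) * ln(10/140)
E = -35.26 mV


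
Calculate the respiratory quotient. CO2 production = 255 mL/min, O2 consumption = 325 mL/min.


RQ = VCO2 / VO2
RQ = 255 / 325
RQ = 0.7846


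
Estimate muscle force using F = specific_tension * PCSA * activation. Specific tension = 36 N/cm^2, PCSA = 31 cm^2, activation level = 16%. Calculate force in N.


F = sigma * PCSA * activation
F = 36 * 31 * 0.16
F = 178.6 N


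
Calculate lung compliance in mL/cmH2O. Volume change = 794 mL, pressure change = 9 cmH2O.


C = dV / dP
C = 794 / 9
C = 88.22 mL/cmH2O


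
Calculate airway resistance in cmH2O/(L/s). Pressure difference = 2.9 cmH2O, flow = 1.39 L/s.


R = dP / flow
R = 2.9 / 1.39
R = 2.086 cmH2O/(L/s)


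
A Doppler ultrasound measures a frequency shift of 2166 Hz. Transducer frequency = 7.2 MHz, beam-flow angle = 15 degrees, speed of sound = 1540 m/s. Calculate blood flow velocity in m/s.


v = fd * c / (2 * f0 * cos(theta))
v = 2166 * 1540 / (2 * 7.2000e+06 * cos(15))
v = 0.2398 m/s


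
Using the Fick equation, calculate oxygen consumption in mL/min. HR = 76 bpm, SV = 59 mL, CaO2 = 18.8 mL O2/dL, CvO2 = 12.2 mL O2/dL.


CO = HR*SV = 76*59/1000 = 4.484 L/min
a-v O2 diff = 18.8 - 12.2 = 6.6 mL/dL
VO2 = CO * (CaO2-CvO2) * 10 dL/L
VO2 = 4.484 * 6.6 * 10
VO2 = 295.9 mL/min


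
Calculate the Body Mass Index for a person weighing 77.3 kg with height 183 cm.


BMI = weight / height^2
height = 183 cm = 1.83 m
BMI = 77.3 / 1.83^2
BMI = 23.08 kg/m^2


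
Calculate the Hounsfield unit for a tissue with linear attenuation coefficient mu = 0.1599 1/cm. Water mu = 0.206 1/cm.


HU = ((mu_tissue - mu_water) / mu_water) * 1000
HU = ((0.1599 - 0.206) / 0.206) * 1000
HU = -223.8


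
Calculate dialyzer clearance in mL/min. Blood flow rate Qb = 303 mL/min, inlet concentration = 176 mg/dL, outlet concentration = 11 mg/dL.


K = Qb * (Cb_in - Cb_out) / Cb_in
K = 303 * (176 - 11) / 176
K = 284.1 mL/min


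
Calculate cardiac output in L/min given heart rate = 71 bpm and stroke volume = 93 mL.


CO = HR * SV
CO = 71 * 93 / 1000
CO = 6.603 L/min


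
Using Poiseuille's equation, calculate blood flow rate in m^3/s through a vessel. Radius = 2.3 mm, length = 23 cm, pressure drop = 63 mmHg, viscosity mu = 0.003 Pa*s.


Q = pi*r^4*dP / (8*mu*L)
r = 0.0023 m, L = 0.23 m
dP = 63 mmHg = 8399.286 Pa
Q = 1.3377e-04 m^3/s


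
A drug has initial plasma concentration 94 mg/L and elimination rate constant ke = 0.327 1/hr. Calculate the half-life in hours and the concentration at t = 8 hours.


t_half = ln(2) / ke = 0.693147 / 0.327 = 2.12 hr
C(t) = C0 * exp(-ke*t) = 94 * exp(-0.327*8)
C(8) = 6.871 mg/L


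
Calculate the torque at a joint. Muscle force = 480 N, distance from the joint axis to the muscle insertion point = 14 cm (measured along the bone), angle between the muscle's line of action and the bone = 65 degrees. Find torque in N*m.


Torque = F * d * sin(theta)   (moment arm = d*sin(theta))
d = 14 cm = 0.14 m
Torque = 480 * 0.14 * sin(65)
Torque = 60.9 N*m


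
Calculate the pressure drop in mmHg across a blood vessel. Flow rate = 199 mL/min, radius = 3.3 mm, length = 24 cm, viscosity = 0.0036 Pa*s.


dP = 8*mu*L*Q / (pi*r^4)
Q = 199 mL/min = 3.31667e-06 m^3/s
dP = 61.5319 Pa = 61.5319 / 133.322 mmHg = 0.4615 mmHg


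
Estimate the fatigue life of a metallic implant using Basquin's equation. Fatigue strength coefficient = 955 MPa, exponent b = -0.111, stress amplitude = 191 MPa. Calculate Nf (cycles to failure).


sigma_a = sigma_f' * (2Nf)^b
2Nf = (sigma_a/sigma_f')^(1/b)
2Nf = (191/955)^(1/-0.111)
2Nf = 1981650.5
Nf = 9.908e+05


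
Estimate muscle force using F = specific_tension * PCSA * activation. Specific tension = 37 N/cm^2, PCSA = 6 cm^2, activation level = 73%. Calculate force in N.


F = sigma * PCSA * activation
F = 37 * 6 * 0.73
F = 162.1 N


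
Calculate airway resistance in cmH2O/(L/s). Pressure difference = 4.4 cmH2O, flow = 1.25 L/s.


R = dP / flow
R = 4.4 / 1.25
R = 3.52 cmH2O/(L/s)


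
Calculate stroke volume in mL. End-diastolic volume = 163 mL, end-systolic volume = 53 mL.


SV = EDV - ESV
SV = 163 - 53
SV = 110 mL


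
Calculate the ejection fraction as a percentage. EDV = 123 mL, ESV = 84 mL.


SV = EDV - ESV = 123 - 84 = 39 mL
EF = SV/EDV * 100 = 39/123 * 100
EF = 31.71%


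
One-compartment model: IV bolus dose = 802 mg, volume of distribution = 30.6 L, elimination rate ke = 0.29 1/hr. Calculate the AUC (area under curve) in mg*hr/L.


C0 = Dose/Vd = 802/30.6 = 26.2092 mg/L
AUC = C0/ke = 26.2092/0.29
AUC = 90.38 mg*hr/L


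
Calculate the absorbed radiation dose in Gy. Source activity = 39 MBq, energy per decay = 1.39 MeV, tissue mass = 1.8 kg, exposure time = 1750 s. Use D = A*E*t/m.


A = 39 MBq = 3.9000e+07 Bq
E = 1.39 MeV = 2.22678e-13 J
D = A*E*t/m = 3.9000e+07*2.22678e-13*1750/1.8
D = 0.008443 Gy


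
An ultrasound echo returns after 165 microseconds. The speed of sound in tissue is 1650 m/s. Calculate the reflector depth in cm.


depth = c * t / 2
t = 165 us = 1.6500e-04 s
depth = 1650 * 1.6500e-04 / 2
depth = 0.136125 m = 13.6125 cm


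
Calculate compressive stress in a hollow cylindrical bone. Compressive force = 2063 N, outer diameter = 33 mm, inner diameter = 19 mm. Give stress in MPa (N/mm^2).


A = pi*(r_o^2 - r_i^2)
r_o = 16.5 mm, r_i = 9.5 mm
A = 571.77 mm^2
sigma = F/A = 2063 / 571.77
sigma = 3.608 MPa


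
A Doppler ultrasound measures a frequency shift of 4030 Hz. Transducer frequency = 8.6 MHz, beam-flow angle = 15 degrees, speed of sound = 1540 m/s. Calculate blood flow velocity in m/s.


v = fd * c / (2 * f0 * cos(theta))
v = 4030 * 1540 / (2 * 8.6000e+06 * cos(15))
v = 0.3736 m/s


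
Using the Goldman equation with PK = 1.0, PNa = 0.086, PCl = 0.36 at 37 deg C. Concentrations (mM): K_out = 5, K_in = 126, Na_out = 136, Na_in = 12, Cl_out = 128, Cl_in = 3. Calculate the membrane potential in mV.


Vm = (RT/F)*ln((PK*Ko + PNa*Nao + PCl*Cli)/(PK*Ki + PNa*Nai + PCl*Clo))
Numer = 17.776, Denom = 173.112
Vm = -60.83 mV


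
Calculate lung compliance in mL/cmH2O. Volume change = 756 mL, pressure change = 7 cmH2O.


C = dV / dP
C = 756 / 7
C = 108 mL/cmH2O


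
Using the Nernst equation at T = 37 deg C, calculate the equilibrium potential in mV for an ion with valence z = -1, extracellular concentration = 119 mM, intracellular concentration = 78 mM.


E = (RT/(zF)) * ln(C_out/C_in)
T = 37 + 273.15 = 310.15 K
E = (8.314 * 310.15 / (-1 * 96485)) * ln(119/78)
E = -11.29 mV


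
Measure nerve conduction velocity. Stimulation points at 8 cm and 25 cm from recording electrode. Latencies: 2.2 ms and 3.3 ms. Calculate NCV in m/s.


Distance = (25 - 8) / 100 = 0.17 m
dt = (3.3 - 2.2) / 1000 = 0.0011 s
NCV = dist / dt = 154.5 m/s


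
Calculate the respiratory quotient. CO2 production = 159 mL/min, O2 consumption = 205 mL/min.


RQ = VCO2 / VO2
RQ = 159 / 205
RQ = 0.7756


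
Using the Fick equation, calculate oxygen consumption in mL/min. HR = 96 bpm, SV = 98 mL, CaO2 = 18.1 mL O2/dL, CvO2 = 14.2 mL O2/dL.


CO = HR*SV = 96*98/1000 = 9.408 L/min
a-v O2 diff = 18.1 - 14.2 = 3.9 mL/dL
VO2 = CO * (CaO2-CvO2) * 10 dL/L
VO2 = 9.408 * 3.9 * 10
VO2 = 366.9 mL/min


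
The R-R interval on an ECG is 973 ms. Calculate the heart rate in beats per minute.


HR = 60 / RR_interval(s)
RR = 973 ms = 0.973 s
HR = 60 / 0.973 = 61.66 bpm


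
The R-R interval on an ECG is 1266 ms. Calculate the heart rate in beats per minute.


HR = 60 / RR_interval(s)
RR = 1266 ms = 1.266 s
HR = 60 / 1.266 = 47.39 bpm


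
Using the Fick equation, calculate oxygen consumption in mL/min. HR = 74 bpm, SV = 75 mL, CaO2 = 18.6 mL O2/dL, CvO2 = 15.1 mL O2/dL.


CO = HR*SV = 74*75/1000 = 5.55 L/min
a-v O2 diff = 18.6 - 15.1 = 3.5 mL/dL
VO2 = CO * (CaO2-CvO2) * 10 dL/L
VO2 = 5.55 * 3.5 * 10
VO2 = 194.3 mL/min


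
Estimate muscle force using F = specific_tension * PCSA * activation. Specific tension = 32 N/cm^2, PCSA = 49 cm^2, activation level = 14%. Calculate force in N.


F = sigma * PCSA * activation
F = 32 * 49 * 0.14
F = 219.5 N


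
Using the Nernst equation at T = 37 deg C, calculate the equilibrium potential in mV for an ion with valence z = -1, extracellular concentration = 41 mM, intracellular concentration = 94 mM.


E = (RT/(zF)) * ln(C_out/C_in)
T = 37 + 273.15 = 310.15 K
E = (8.314 * 310.15 / (-1 * 96485)) * ln(41/94)
E = 22.17 mV


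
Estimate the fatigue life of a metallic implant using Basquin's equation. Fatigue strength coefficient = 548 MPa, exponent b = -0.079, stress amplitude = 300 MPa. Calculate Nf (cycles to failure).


sigma_a = sigma_f' * (2Nf)^b
2Nf = (sigma_a/sigma_f')^(1/b)
2Nf = (300/548)^(1/-0.079)
2Nf = 2051.8381
Nf = 1026


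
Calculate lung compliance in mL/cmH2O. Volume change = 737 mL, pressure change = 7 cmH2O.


C = dV / dP
C = 737 / 7
C = 105.3 mL/cmH2O


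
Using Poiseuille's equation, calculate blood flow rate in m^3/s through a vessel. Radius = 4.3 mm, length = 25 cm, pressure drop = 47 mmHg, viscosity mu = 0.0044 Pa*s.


Q = pi*r^4*dP / (8*mu*L)
r = 0.0043 m, L = 0.25 m
dP = 47 mmHg = 6266.134 Pa
Q = 7.6479e-04 m^3/s


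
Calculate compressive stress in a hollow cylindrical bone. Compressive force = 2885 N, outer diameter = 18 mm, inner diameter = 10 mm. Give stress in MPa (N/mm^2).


A = pi*(r_o^2 - r_i^2)
r_o = 9 mm, r_i = 5 mm
A = 175.929 mm^2
sigma = F/A = 2885 / 175.929
sigma = 16.4 MPa


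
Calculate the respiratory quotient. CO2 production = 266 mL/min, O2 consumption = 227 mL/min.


RQ = VCO2 / VO2
RQ = 266 / 227
RQ = 1.172


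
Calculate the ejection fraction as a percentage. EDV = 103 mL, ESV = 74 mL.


SV = EDV - ESV = 103 - 74 = 29 mL
EF = SV/EDV * 100 = 29/103 * 100
EF = 28.16%


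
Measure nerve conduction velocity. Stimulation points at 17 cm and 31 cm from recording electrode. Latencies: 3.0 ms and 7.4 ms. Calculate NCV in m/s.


Distance = (31 - 17) / 100 = 0.14 m
dt = (7.4 - 3.0) / 1000 = 0.0044 s
NCV = dist / dt = 31.82 m/s


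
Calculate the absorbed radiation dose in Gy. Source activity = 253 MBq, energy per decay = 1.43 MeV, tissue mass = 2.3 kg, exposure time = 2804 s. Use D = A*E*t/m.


A = 253 MBq = 2.5300e+08 Bq
E = 1.43 MeV = 2.29086e-13 J
D = A*E*t/m = 2.5300e+08*2.29086e-13*2804/2.3
D = 0.07066 Gy


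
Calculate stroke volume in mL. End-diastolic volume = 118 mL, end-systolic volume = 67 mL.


SV = EDV - ESV
SV = 118 - 67
SV = 51 mL


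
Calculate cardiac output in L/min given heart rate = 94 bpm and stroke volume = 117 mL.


CO = HR * SV
CO = 94 * 117 / 1000
CO = 11 L/min


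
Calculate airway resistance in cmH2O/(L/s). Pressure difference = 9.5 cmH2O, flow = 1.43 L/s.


R = dP / flow
R = 9.5 / 1.43
R = 6.643 cmH2O/(L/s)
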